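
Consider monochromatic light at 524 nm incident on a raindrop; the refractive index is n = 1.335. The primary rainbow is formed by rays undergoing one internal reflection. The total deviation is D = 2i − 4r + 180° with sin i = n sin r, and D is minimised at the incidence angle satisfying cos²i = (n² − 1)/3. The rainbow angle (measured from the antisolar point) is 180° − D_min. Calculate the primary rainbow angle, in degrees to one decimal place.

cos²i = (1.78222 − 1)/3 = 0.26074; i = arccos(0.51063) = 59.294°.
sin r = sin 59.294°/1.335 = 0.64405; r = 40.094°.
D_min = 2·59.294° − 4·40.094° + 180° = 138.212°.
Rainbow angle = 180° − D_min = 41.788°.

41.8°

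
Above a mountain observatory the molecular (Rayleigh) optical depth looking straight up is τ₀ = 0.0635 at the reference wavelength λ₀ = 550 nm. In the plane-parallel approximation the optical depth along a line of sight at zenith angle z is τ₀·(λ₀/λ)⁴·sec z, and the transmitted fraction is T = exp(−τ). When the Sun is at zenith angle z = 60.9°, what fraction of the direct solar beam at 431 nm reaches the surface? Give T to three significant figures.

0.707

sec 60.9° = 2.0562.
τ = 0.0635 × (550/431)⁴ × 2.0562 = 0.0635 × 2.6518 × 2.0562 = 0.3462.
T = exp(−0.3462) = 0.7073.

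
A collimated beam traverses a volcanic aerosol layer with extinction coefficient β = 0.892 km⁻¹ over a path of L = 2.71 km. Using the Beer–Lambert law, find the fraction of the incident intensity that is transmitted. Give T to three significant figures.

τ = β·L = 0.892 × 2.71 = 2.4173.
T = exp(−2.4173) = 0.0892.

0.0892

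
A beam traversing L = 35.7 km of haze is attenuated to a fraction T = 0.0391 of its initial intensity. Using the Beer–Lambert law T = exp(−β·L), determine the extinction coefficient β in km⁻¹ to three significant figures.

Beer–Lambert: T = exp(−βL) ⇒ β = −ln(T)/L = −ln(0.0391)/35.7 = 3.2416/35.7 = 0.0908 km⁻¹.

0.0908 km⁻¹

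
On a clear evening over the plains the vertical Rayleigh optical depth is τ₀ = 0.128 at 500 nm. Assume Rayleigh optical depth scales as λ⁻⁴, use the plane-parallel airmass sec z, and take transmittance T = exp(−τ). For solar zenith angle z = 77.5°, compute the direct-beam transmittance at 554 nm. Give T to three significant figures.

sec 77.5° = 4.6202.
τ = 0.128 × (500/554)⁴ × 4.6202 = 0.128 × 0.6635 × 4.6202 = 0.3924.
T = exp(−0.3924) = 0.6754.

0.675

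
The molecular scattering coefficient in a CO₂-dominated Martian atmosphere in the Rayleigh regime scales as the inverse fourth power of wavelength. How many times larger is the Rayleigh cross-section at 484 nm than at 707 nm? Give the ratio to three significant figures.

4.55

Rayleigh scattering ∝ λ⁻⁴, so the ratio of coefficients is the inverse fourth power of the wavelength ratio.
σ(484)/σ(707) = (707/484)⁴ = (1.4607)⁴ = 4.553.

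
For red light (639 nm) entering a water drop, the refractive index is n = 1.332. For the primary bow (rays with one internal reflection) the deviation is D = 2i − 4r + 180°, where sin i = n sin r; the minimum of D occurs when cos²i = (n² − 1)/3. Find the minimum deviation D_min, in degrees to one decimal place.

cos²i = (1.77422 − 1)/3 = 0.25807; i = arccos(0.50801) = 59.469°.
sin r = sin 59.469°/1.332 = 0.64666; r = 40.290°.
D_min = 2·59.469° − 4·40.290° + 180° = 137.776°.

137.8°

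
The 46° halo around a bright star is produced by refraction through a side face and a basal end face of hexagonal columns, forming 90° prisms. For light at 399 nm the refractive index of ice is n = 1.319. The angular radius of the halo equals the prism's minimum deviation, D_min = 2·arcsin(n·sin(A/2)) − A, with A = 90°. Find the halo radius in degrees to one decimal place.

47.7°

n·sin(A/2) = 1.319 × sin 45° = 1.319 × 0.7071 = 0.9327.
D_min = 2·arcsin(0.9327) − 90° = 2 × 68.856° − 90° = 47.711°.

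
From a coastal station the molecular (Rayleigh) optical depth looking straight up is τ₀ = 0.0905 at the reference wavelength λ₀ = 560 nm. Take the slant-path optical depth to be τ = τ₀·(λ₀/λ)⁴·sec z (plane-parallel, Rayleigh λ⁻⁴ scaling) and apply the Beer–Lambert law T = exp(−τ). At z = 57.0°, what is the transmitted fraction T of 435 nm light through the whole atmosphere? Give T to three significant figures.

0.634

sec 57.0° = 1.8361.
τ = 0.0905 × (560/435)⁴ × 1.8361 = 0.0905 × 2.7466 × 1.8361 = 0.4564.
T = exp(−0.4564) = 0.6336.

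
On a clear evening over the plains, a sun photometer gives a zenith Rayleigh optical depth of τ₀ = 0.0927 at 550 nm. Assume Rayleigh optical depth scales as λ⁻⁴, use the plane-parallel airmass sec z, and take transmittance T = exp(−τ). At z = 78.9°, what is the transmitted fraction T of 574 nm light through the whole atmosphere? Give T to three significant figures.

0.666

sec 78.9° = 5.1942.
τ = 0.0927 × (550/574)⁴ × 5.1942 = 0.0927 × 0.8430 × 5.1942 = 0.4059.
T = exp(−0.4059) = 0.6664.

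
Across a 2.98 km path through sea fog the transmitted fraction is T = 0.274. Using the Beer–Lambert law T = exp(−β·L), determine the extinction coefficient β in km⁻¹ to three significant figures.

Beer–Lambert: T = exp(−βL) ⇒ β = −ln(T)/L = −ln(0.274)/2.98 = 1.2946/2.98 = 0.4344 km⁻¹.

0.434 km⁻¹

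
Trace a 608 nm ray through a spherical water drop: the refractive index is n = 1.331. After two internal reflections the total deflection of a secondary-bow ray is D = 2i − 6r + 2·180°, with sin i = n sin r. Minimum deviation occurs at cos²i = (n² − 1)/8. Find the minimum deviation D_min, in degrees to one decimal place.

230.4°

cos²i = (1.77156 − 1)/8 = 0.09645; i = arccos(0.31056) = 71.907°.
sin r = sin 71.907°/1.331 = 0.71417; r = 45.575°.
D_min = 2·71.907° − 6·45.575° + 360° = 230.365°.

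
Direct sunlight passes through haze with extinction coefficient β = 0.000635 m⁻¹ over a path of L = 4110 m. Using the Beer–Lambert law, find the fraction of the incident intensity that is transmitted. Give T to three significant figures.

0.0735

τ = β·L = 0.000635 × 4110 = 2.6099.
T = exp(−2.6099) = 0.0735.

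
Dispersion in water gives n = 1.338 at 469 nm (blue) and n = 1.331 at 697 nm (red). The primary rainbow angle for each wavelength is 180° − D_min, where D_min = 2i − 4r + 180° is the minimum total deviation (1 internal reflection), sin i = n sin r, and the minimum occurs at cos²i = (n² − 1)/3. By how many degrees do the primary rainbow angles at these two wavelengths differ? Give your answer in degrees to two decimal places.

1.01°

At 469 nm (n = 1.338): cos²i = 0.26341 → i = 59.120°, r = 39.899°, D_min = 138.643°, rainbow angle = 41.357°.
At 697 nm (n = 1.331): cos²i = 0.25719 → i = 59.527°, r = 40.356°, D_min = 137.630°, rainbow angle = 42.370°.
Angular width = |41.357° − 42.370°| = 1.013°.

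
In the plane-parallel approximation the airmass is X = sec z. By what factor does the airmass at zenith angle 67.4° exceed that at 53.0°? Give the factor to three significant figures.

1.57

X(67.4°)/X(53.0°) = sec 67.4° / sec 53.0° = cos 53.0° / cos 67.4° = 0.6018/0.3843 = 1.5660.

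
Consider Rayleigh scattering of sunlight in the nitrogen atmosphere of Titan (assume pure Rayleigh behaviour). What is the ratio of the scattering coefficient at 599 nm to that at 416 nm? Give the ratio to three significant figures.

0.233

Rayleigh scattering ∝ λ⁻⁴, so the ratio of coefficients is the inverse fourth power of the wavelength ratio.
σ(599)/σ(416) = (416/599)⁴ = (0.6945)⁴ = 0.2326.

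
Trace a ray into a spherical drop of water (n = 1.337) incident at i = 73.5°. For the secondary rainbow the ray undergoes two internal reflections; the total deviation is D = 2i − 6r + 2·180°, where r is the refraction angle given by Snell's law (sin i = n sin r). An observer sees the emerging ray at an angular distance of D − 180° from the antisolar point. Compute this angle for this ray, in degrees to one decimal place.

52.1°

sin r = sin 73.5° / 1.337 = 0.9588/1.337 = 0.7171; r = 45.82°.
D = 2·73.5° − 6·45.82° + 2·180° = 147.00° − 274.91° + 360° = 232.09°.
Angle from antisolar point = D − 180° = 52.09°.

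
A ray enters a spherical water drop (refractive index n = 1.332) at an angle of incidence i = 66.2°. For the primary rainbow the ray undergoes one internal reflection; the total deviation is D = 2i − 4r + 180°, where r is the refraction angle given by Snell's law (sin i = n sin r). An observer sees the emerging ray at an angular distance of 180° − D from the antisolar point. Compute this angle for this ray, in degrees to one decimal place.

41.1°

sin r = sin 66.2° / 1.332 = 0.9150/1.332 = 0.6869; r = 43.39°.
D = 2·66.2° − 4·43.39° + 180° = 132.40° − 173.54° + 180° = 138.86°.
Angle from antisolar point = 180° − D = 41.14°.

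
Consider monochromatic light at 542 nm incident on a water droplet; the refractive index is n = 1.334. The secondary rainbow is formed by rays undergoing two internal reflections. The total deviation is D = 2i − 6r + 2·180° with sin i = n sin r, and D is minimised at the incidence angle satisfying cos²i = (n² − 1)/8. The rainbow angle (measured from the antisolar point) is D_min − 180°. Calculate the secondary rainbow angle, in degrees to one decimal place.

51.2°

cos²i = (1.77956 − 1)/8 = 0.09744; i = arccos(0.31216) = 71.810°.
sin r = sin 71.810°/1.334 = 0.71217; r = 45.411°.
D_min = 2·71.810° − 6·45.411° + 360° = 231.153°.
Rainbow angle = D_min − 180° = 51.153°.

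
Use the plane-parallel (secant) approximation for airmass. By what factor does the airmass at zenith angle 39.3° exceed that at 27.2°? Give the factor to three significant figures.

1.15

X(39.3°)/X(27.2°) = sec 39.3° / sec 27.2° = cos 27.2° / cos 39.3° = 0.8894/0.7738 = 1.1494.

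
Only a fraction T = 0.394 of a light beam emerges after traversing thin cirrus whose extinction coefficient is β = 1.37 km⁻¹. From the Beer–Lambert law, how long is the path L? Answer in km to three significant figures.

0.680 km

Beer–Lambert: T = exp(−βL) ⇒ L = −ln(T)/β = −ln(0.394)/1.37 = 0.9314/1.37 = 0.6799 km.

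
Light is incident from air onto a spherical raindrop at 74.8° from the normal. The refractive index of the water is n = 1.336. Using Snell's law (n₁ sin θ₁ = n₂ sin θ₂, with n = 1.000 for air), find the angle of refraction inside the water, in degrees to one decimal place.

46.2°

Snell: sin θ_r = sin θ_i / n = sin 74.8° / 1.336 = 0.9650 / 1.336 = 0.7223.
θ_r = arcsin(0.7223) = 46.25°.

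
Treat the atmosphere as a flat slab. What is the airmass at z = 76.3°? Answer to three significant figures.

X = sec z = 1/cos 76.3° = 1/0.2368 = 4.2223.

4.22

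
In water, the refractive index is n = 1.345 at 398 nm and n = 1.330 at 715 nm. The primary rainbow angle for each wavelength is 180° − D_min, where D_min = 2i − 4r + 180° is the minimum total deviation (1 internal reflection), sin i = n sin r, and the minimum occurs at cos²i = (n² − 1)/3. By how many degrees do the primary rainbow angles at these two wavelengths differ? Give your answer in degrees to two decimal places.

At 398 nm (n = 1.345): cos²i = 0.26967 → i = 58.715°, r = 39.448°, D_min = 139.635°, rainbow angle = 40.365°.
At 715 nm (n = 1.330): cos²i = 0.25630 → i = 59.585°, r = 40.422°, D_min = 137.484°, rainbow angle = 42.516°.
Angular width = |40.365° − 42.516°| = 2.152°.

2.15°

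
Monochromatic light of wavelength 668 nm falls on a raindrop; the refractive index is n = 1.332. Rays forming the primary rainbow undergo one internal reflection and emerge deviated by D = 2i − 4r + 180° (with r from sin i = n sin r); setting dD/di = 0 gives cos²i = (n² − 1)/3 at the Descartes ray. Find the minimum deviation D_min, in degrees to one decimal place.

137.8°

cos²i = (1.77422 − 1)/3 = 0.25807; i = arccos(0.50801) = 59.469°.
sin r = sin 59.469°/1.332 = 0.64666; r = 40.290°.
D_min = 2·59.469° − 4·40.290° + 180° = 137.776°.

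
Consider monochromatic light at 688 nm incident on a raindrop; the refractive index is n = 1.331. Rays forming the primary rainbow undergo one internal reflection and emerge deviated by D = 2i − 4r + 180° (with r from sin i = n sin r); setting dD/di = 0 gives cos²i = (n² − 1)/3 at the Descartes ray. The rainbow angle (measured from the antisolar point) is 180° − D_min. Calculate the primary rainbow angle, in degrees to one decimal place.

cos²i = (1.77156 − 1)/3 = 0.25719; i = arccos(0.50714) = 59.527°.
sin r = sin 59.527°/1.331 = 0.64753; r = 40.356°.
D_min = 2·59.527° − 4·40.356° + 180° = 137.630°.
Rainbow angle = 180° − D_min = 42.370°.

42.4°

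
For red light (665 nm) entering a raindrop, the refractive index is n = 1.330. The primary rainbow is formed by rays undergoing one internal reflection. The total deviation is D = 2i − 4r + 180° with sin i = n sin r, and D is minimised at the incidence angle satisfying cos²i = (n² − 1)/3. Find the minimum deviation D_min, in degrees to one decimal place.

cos²i = (1.76890 − 1)/3 = 0.25630; i = arccos(0.50626) = 59.585°.
sin r = sin 59.585°/1.330 = 0.64841; r = 40.422°.
D_min = 2·59.585° − 4·40.422° + 180° = 137.484°.

137.5°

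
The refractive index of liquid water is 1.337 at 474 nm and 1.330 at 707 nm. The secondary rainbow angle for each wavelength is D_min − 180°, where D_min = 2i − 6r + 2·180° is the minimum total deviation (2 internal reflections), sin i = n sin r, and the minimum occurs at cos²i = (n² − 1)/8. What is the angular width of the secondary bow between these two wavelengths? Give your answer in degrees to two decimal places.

At 474 nm (n = 1.337): cos²i = 0.09845 → i = 71.714°, r = 45.249°, D_min = 231.934°, rainbow angle = 51.934°.
At 707 nm (n = 1.330): cos²i = 0.09611 → i = 71.940°, r = 45.630°, D_min = 230.101°, rainbow angle = 50.101°.
Angular width = |51.934° − 50.101°| = 1.832°.

1.83°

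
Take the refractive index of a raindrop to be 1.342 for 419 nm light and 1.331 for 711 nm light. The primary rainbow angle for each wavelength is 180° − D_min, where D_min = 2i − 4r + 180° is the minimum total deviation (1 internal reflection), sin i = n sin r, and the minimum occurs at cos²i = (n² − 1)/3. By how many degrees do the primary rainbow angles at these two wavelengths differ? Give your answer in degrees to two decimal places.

1.58°

At 419 nm (n = 1.342): cos²i = 0.26699 → i = 58.888°, r = 39.641°, D_min = 139.213°, rainbow angle = 40.787°.
At 711 nm (n = 1.331): cos²i = 0.25719 → i = 59.527°, r = 40.356°, D_min = 137.630°, rainbow angle = 42.370°.
Angular width = |40.787° − 42.370°| = 1.583°.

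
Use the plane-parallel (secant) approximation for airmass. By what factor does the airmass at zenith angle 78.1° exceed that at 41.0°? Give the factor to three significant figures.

3.66

X(78.1°)/X(41.0°) = sec 78.1° / sec 41.0° = cos 41.0° / cos 78.1° = 0.7547/0.2062 = 3.6600.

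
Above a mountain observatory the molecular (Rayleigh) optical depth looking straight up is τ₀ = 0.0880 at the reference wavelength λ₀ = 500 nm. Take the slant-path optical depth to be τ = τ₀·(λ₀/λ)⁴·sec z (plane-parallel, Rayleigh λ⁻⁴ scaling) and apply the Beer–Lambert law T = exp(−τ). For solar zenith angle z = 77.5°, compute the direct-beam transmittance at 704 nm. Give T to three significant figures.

sec 77.5° = 4.6202.
τ = 0.0880 × (500/704)⁴ × 4.6202 = 0.0880 × 0.2544 × 4.6202 = 0.1035.
T = exp(−0.1035) = 0.9017.

0.902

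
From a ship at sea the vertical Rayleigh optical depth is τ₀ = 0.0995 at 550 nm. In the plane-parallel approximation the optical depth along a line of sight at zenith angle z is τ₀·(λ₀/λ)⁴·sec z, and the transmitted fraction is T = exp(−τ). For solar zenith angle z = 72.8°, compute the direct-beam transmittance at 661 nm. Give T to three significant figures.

0.851

sec 72.8° = 3.3817.
τ = 0.0995 × (550/661)⁴ × 3.3817 = 0.0995 × 0.4793 × 3.3817 = 0.1613.
T = exp(−0.1613) = 0.8510.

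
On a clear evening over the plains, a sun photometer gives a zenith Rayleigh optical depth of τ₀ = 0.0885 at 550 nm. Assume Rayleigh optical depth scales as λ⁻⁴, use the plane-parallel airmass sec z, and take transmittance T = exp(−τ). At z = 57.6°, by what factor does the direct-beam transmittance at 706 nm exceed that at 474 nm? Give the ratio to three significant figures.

1.27

Airmass: sec 57.6° = 1.8663.
τ(706 nm) = 0.0885 × (550/706)⁴ × 1.8663 = 0.0885 × 0.3683 × 1.8663 = 0.0608.
τ(474 nm) = 0.0885 × (550/474)⁴ × 1.8663 = 0.0885 × 1.8127 × 1.8663 = 0.2994.
T(706)/T(474) = exp(τ_B − τ_A) = exp(0.2386) = 1.2694.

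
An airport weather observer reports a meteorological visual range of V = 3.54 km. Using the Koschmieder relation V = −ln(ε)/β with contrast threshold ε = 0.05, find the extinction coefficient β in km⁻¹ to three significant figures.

β = −ln(0.05) / V = 2.996 / 3.54 = 0.8463 km⁻¹.

0.846 km⁻¹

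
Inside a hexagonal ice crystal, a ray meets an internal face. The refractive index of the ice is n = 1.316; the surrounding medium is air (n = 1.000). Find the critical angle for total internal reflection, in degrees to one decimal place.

sin θ_c = n_air / n = 1.000 / 1.316 = 0.7599.
θ_c = arcsin(0.7599) = 49.45°.

49.5°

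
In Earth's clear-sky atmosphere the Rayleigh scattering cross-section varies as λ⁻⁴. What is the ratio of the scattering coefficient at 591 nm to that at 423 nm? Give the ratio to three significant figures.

0.262

Rayleigh scattering ∝ λ⁻⁴, so the ratio of coefficients is the inverse fourth power of the wavelength ratio.
σ(591)/σ(423) = (423/591)⁴ = (0.7157)⁴ = 0.2624.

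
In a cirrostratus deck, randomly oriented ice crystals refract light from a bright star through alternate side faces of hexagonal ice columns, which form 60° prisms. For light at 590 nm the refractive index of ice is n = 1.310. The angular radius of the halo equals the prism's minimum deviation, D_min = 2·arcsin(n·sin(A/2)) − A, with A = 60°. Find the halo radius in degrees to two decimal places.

21.84°

n·sin(A/2) = 1.310 × sin 30° = 1.310 × 0.5000 = 0.6550.
D_min = 2·arcsin(0.6550) − 60° = 2 × 40.920° − 60° = 21.839°.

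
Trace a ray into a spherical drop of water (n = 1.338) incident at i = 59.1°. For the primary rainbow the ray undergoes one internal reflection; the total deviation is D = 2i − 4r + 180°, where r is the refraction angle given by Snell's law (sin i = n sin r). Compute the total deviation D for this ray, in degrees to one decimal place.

138.6°

sin r = sin 59.1° / 1.338 = 0.8581/1.338 = 0.6413; r = 39.89°.
D = 2·59.1° − 4·39.89° + 180° = 118.20° − 159.56° + 180° = 138.64°.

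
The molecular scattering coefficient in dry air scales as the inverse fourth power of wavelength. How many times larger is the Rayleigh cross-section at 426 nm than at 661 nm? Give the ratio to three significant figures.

Rayleigh scattering ∝ λ⁻⁴, so the ratio of coefficients is the inverse fourth power of the wavelength ratio.
σ(426)/σ(661) = (661/426)⁴ = (1.5516)⁴ = 5.797.

5.80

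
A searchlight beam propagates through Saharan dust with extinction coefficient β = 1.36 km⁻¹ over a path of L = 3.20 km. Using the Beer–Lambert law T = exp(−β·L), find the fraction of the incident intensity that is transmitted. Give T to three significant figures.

0.0129

τ = β·L = 1.36 × 3.20 = 4.3520.
T = exp(−4.3520) = 0.0129.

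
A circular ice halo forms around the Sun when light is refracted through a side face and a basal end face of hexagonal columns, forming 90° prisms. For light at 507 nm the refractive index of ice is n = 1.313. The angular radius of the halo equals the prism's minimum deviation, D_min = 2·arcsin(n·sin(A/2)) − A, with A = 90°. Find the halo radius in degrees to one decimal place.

46.4°

n·sin(A/2) = 1.313 × sin 45° = 1.313 × 0.7071 = 0.9284.
D_min = 2·arcsin(0.9284) − 90° = 2 × 68.192° − 90° = 46.383°.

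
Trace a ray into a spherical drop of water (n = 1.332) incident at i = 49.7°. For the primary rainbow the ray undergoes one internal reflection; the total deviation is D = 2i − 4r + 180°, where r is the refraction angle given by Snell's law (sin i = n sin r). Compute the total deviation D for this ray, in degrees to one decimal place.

139.7°

sin r = sin 49.7° / 1.332 = 0.7627/1.332 = 0.5726; r = 34.93°.
D = 2·49.7° − 4·34.93° + 180° = 99.40° − 139.72° + 180° = 139.68°.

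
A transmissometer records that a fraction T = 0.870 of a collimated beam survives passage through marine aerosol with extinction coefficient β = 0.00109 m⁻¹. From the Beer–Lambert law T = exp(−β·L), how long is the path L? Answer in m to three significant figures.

Beer–Lambert: T = exp(−βL) ⇒ L = −ln(T)/β = −ln(0.870)/0.00109 = 0.1393/0.00109 = 127.8 m.

128 m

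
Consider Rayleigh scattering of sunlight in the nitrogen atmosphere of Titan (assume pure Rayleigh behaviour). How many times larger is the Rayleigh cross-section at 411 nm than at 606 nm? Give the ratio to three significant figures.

4.73

Rayleigh scattering ∝ λ⁻⁴, so the ratio of coefficients is the inverse fourth power of the wavelength ratio.
σ(411)/σ(606) = (606/411)⁴ = (1.4745)⁴ = 4.726.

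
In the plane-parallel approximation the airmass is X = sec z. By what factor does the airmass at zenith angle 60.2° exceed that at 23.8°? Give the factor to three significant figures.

1.84

X(60.2°)/X(23.8°) = sec 60.2° / sec 23.8° = cos 23.8° / cos 60.2° = 0.9150/0.4970 = 1.8411.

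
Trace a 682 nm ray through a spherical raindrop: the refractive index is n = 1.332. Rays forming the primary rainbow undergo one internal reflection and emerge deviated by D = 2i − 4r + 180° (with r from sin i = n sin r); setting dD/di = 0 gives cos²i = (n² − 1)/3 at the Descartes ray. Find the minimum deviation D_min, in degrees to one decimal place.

137.8°

cos²i = (1.77422 − 1)/3 = 0.25807; i = arccos(0.50801) = 59.469°.
sin r = sin 59.469°/1.332 = 0.64666; r = 40.290°.
D_min = 2·59.469° − 4·40.290° + 180° = 137.776°.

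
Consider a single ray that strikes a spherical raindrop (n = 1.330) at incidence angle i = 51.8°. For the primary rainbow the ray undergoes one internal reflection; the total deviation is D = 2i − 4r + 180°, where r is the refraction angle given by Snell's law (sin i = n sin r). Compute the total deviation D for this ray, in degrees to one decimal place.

sin r = sin 51.8° / 1.330 = 0.7859/1.330 = 0.5909; r = 36.22°.
D = 2·51.8° − 4·36.22° + 180° = 103.60° − 144.88° + 180° = 138.72°.

138.7°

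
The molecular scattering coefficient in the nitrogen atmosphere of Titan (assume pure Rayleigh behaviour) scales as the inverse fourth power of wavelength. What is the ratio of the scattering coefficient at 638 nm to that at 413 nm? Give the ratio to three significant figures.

0.176

Rayleigh scattering ∝ λ⁻⁴, so the ratio of coefficients is the inverse fourth power of the wavelength ratio.
σ(638)/σ(413) = (413/638)⁴ = (0.6473)⁴ = 0.1756.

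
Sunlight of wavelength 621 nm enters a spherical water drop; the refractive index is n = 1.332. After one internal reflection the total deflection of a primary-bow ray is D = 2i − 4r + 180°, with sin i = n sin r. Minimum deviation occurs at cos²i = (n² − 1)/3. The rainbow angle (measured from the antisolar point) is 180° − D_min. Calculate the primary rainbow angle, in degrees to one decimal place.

cos²i = (1.77422 − 1)/3 = 0.25807; i = arccos(0.50801) = 59.469°.
sin r = sin 59.469°/1.332 = 0.64666; r = 40.290°.
D_min = 2·59.469° − 4·40.290° + 180° = 137.776°.
Rainbow angle = 180° − D_min = 42.224°.

42.2°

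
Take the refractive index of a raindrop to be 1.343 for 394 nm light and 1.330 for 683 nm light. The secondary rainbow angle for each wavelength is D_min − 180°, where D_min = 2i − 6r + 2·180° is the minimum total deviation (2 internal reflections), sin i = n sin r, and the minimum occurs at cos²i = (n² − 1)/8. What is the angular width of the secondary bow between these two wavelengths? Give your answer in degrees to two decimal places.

At 394 nm (n = 1.343): cos²i = 0.10046 → i = 71.522°, r = 44.928°, D_min = 233.478°, rainbow angle = 53.478°.
At 683 nm (n = 1.330): cos²i = 0.09611 → i = 71.940°, r = 45.630°, D_min = 230.101°, rainbow angle = 50.101°.
Angular width = |53.478° − 50.101°| = 3.377°.

3.38°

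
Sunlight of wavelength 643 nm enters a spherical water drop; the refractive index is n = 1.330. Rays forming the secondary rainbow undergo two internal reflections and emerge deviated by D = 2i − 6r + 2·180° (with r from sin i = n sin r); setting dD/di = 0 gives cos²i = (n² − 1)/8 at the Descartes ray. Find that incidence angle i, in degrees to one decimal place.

cos²i = (1.330² − 1)/8 = (1.76890 − 1)/8 = 0.09611.
cos i = 0.31002, so i = 71.940°.

71.9°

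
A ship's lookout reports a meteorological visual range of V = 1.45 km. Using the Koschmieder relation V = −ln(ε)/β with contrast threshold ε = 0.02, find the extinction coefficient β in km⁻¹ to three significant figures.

β = −ln(0.02) / V = 3.912 / 1.45 = 2.6979 km⁻¹.

2.70 km⁻¹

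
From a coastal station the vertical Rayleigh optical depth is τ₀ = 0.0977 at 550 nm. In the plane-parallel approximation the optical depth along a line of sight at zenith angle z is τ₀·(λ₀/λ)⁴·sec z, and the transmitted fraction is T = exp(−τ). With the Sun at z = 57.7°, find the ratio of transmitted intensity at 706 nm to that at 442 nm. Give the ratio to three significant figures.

1.45

Airmass: sec 57.7° = 1.8714.
τ(706 nm) = 0.0977 × (550/706)⁴ × 1.8714 = 0.0977 × 0.3683 × 1.8714 = 0.0673.
τ(442 nm) = 0.0977 × (550/442)⁴ × 1.8714 = 0.0977 × 2.3975 × 1.8714 = 0.4384.
T(706)/T(442) = exp(τ_B − τ_A) = exp(0.3710) = 1.4492.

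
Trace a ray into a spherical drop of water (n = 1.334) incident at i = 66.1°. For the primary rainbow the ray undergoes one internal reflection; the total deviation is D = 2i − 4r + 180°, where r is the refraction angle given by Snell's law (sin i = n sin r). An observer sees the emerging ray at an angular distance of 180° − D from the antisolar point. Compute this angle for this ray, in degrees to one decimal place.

40.9°

sin r = sin 66.1° / 1.334 = 0.9143/1.334 = 0.6853; r = 43.26°.
D = 2·66.1° − 4·43.26° + 180° = 132.20° − 173.05° + 180° = 139.15°.
Angle from antisolar point = 180° − D = 40.85°.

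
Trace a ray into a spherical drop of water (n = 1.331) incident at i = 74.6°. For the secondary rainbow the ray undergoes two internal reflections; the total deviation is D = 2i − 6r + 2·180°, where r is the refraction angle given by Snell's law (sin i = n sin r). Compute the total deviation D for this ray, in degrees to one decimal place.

230.7°

sin r = sin 74.6° / 1.331 = 0.9641/1.331 = 0.7243; r = 46.41°.
D = 2·74.6° − 6·46.41° + 2·180° = 149.20° − 278.48° + 360° = 230.72°.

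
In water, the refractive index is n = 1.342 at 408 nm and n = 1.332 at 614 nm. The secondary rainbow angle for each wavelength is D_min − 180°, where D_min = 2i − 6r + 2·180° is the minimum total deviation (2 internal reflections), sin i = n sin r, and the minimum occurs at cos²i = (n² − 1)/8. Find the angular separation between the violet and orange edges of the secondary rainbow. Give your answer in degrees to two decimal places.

At 408 nm (n = 1.342): cos²i = 0.10012 → i = 71.554°, r = 44.981°, D_min = 233.222°, rainbow angle = 53.222°.
At 614 nm (n = 1.332): cos²i = 0.09678 → i = 71.875°, r = 45.520°, D_min = 230.628°, rainbow angle = 50.628°.
Angular width = |53.222° − 50.628°| = 2.594°.

2.59°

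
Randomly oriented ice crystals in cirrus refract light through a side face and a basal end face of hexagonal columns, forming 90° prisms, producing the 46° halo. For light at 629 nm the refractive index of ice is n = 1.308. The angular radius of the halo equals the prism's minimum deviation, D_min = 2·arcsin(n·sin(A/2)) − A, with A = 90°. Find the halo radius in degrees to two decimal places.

45.31°

n·sin(A/2) = 1.308 × sin 45° = 1.308 × 0.7071 = 0.9249.
D_min = 2·arcsin(0.9249) − 90° = 2 × 67.653° − 90° = 45.305°.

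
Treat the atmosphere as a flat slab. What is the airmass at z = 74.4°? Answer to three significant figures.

X = sec z = 1/cos 74.4° = 1/0.2689 = 3.7186.

3.72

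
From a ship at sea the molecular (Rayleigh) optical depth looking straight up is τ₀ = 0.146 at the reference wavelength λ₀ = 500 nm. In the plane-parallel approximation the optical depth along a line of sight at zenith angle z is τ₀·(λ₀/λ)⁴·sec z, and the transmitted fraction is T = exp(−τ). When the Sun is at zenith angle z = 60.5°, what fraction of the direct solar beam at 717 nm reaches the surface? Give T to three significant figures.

0.932

sec 60.5° = 2.0308.
τ = 0.146 × (500/717)⁴ × 2.0308 = 0.146 × 0.2365 × 2.0308 = 0.0701.
T = exp(−0.0701) = 0.9323.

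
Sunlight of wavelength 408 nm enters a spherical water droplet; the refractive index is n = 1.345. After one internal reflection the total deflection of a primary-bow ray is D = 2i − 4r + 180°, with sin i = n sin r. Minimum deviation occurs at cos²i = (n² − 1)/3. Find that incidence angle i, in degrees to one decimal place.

58.7°

cos²i = (1.345² − 1)/3 = (1.80902 − 1)/3 = 0.26967.
cos i = 0.51930, so i = 58.715°.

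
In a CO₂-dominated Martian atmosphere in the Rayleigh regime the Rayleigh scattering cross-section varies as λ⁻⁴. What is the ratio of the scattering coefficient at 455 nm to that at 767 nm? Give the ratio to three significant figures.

Rayleigh scattering ∝ λ⁻⁴, so the ratio of coefficients is the inverse fourth power of the wavelength ratio.
σ(455)/σ(767) = (767/455)⁴ = (1.6857)⁴ = 8.075.

8.07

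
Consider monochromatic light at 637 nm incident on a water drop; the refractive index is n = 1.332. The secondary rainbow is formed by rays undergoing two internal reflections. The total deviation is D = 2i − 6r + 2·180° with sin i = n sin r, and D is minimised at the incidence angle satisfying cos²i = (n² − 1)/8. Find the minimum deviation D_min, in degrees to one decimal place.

cos²i = (1.77422 − 1)/8 = 0.09678; i = arccos(0.31109) = 71.875°.
sin r = sin 71.875°/1.332 = 0.71350; r = 45.520°.
D_min = 2·71.875° − 6·45.520° + 360° = 230.628°.

230.6°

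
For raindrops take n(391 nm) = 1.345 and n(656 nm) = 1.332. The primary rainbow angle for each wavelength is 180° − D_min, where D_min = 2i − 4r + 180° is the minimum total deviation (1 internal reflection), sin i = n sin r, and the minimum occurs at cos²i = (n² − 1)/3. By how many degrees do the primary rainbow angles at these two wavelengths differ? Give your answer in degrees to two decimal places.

1.86°

At 391 nm (n = 1.345): cos²i = 0.26967 → i = 58.715°, r = 39.448°, D_min = 139.635°, rainbow angle = 40.365°.
At 656 nm (n = 1.332): cos²i = 0.25807 → i = 59.469°, r = 40.290°, D_min = 137.776°, rainbow angle = 42.224°.
Angular width = |40.365° − 42.224°| = 1.859°.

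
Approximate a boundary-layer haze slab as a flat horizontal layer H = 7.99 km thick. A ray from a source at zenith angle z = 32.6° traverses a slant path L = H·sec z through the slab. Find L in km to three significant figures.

sec z = 1/cos 32.6° = 1.1870.
L = 7.99 × 1.1870 = 9.484 km.

9.48 km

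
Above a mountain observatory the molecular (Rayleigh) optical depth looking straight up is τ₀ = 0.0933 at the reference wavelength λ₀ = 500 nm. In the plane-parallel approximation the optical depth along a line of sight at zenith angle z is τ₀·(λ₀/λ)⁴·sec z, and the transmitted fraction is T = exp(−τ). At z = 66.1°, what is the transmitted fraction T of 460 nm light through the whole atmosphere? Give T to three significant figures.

0.725

sec 66.1° = 2.4683.
τ = 0.0933 × (500/460)⁴ × 2.4683 = 0.0933 × 1.3959 × 2.4683 = 0.3215.
T = exp(−0.3215) = 0.7251.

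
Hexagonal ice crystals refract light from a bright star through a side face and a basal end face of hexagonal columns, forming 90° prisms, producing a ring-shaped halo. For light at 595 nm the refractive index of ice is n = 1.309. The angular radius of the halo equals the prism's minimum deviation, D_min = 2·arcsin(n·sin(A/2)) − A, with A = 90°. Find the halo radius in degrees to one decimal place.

n·sin(A/2) = 1.309 × sin 45° = 1.309 × 0.7071 = 0.9256.
D_min = 2·arcsin(0.9256) − 90° = 2 × 67.759° − 90° = 45.519°.

45.5°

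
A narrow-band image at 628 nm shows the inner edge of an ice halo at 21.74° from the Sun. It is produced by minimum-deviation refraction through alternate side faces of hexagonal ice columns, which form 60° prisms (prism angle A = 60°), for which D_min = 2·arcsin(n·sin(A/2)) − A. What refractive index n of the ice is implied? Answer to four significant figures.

1.309

Rearranging: n = sin((D_min + A)/2) / sin(A/2).
(D_min + A)/2 = (21.74° + 60°)/2 = 40.870°.
n = sin 40.870° / sin 30° = 0.6543 / 0.5000 = 1.3087.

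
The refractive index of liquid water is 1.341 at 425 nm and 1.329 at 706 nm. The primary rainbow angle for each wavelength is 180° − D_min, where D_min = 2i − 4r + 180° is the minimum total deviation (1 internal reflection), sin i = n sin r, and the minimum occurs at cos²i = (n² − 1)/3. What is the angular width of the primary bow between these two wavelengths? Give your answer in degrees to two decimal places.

1.73°

At 425 nm (n = 1.341): cos²i = 0.26609 → i = 58.946°, r = 39.705°, D_min = 139.071°, rainbow angle = 40.929°.
At 706 nm (n = 1.329): cos²i = 0.25541 → i = 59.643°, r = 40.487°, D_min = 137.337°, rainbow angle = 42.663°.
Angular width = |40.929° − 42.663°| = 1.735°.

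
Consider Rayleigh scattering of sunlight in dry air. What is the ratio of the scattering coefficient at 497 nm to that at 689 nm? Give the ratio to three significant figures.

3.69

Rayleigh scattering ∝ λ⁻⁴, so the ratio of coefficients is the inverse fourth power of the wavelength ratio.
σ(497)/σ(689) = (689/497)⁴ = (1.3863)⁴ = 3.694.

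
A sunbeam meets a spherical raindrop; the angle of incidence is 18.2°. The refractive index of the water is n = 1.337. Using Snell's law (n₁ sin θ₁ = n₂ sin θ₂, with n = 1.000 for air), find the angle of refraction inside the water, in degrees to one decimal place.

Snell: sin θ_r = sin θ_i / n = sin 18.2° / 1.337 = 0.3123 / 1.337 = 0.2336.
θ_r = arcsin(0.2336) = 13.51°.

13.5°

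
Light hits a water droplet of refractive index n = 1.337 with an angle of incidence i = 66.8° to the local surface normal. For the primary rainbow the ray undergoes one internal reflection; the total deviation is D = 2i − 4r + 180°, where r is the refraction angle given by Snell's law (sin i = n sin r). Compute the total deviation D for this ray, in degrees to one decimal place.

sin r = sin 66.8° / 1.337 = 0.9191/1.337 = 0.6875; r = 43.43°.
D = 2·66.8° − 4·43.43° + 180° = 133.60° − 173.72° + 180° = 139.88°.

139.9°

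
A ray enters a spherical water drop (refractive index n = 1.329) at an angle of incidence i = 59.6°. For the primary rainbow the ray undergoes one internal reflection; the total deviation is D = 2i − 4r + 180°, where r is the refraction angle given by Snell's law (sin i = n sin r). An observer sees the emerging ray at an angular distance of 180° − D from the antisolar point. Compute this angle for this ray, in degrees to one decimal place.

sin r = sin 59.6° / 1.329 = 0.8625/1.329 = 0.6490; r = 40.47°.
D = 2·59.6° − 4·40.47° + 180° = 119.20° − 161.86° + 180° = 137.34°.
Angle from antisolar point = 180° − D = 42.66°.

42.7°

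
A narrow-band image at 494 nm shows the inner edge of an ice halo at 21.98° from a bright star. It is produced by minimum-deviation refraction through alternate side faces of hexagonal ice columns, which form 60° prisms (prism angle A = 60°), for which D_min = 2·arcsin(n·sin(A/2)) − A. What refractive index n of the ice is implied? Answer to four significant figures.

Rearranging: n = sin((D_min + A)/2) / sin(A/2).
(D_min + A)/2 = (21.98° + 60°)/2 = 40.990°.
n = sin 40.990° / sin 30° = 0.6559 / 0.5000 = 1.3119.

1.312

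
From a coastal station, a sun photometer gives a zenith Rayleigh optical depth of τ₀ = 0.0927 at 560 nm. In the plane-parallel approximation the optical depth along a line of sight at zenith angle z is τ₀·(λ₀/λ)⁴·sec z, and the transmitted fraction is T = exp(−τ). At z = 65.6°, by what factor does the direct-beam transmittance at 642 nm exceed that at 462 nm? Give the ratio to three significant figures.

Airmass: sec 65.6° = 2.4207.
τ(642 nm) = 0.0927 × (560/642)⁴ × 2.4207 = 0.0927 × 0.5789 × 2.4207 = 0.1299.
τ(462 nm) = 0.0927 × (560/462)⁴ × 2.4207 = 0.0927 × 2.1587 × 2.4207 = 0.4844.
T(642)/T(462) = exp(τ_B − τ_A) = exp(0.3545) = 1.4255.

1.43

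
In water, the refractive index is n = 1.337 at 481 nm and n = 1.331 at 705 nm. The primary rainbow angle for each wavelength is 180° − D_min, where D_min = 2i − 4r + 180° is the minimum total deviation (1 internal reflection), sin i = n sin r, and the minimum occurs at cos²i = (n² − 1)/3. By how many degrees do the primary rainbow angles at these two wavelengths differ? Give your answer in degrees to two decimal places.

0.87°

At 481 nm (n = 1.337): cos²i = 0.26252 → i = 59.178°, r = 39.964°, D_min = 138.500°, rainbow angle = 41.500°.
At 705 nm (n = 1.331): cos²i = 0.25719 → i = 59.527°, r = 40.356°, D_min = 137.630°, rainbow angle = 42.370°.
Angular width = |41.500° − 42.370°| = 0.870°.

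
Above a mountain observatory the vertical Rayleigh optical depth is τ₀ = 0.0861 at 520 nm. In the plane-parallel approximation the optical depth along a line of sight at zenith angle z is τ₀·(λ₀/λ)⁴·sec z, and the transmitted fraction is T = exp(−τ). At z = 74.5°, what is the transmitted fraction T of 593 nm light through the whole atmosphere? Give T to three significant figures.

sec 74.5° = 3.7420.
τ = 0.0861 × (520/593)⁴ × 3.7420 = 0.0861 × 0.5913 × 3.7420 = 0.1905.
T = exp(−0.1905) = 0.8265.

0.827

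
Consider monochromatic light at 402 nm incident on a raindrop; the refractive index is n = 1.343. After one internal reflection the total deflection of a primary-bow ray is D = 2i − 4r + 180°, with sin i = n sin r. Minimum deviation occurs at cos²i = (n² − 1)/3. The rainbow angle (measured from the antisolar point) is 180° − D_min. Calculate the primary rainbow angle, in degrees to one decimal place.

40.6°

cos²i = (1.80365 − 1)/3 = 0.26788; i = arccos(0.51757) = 58.830°.
sin r = sin 58.830°/1.343 = 0.63711; r = 39.577°.
D_min = 2·58.830° − 4·39.577° + 180° = 139.354°.
Rainbow angle = 180° − D_min = 40.646°.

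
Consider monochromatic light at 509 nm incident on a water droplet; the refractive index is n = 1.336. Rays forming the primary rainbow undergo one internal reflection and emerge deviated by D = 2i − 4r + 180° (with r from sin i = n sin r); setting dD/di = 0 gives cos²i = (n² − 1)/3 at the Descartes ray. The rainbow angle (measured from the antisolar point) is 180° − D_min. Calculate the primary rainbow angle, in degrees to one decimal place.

cos²i = (1.78490 − 1)/3 = 0.26163; i = arccos(0.51150) = 59.236°.
sin r = sin 59.236°/1.336 = 0.64318; r = 40.029°.
D_min = 2·59.236° − 4·40.029° + 180° = 138.356°.
Rainbow angle = 180° − D_min = 41.644°.

41.6°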